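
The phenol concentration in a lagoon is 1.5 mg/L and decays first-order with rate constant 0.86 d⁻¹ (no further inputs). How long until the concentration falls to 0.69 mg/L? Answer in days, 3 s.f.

t = ln(C₀/C)/k = ln(1.5/0.69)/0.86 = 0.7765/0.86 = 0.9029 d.

0.903 d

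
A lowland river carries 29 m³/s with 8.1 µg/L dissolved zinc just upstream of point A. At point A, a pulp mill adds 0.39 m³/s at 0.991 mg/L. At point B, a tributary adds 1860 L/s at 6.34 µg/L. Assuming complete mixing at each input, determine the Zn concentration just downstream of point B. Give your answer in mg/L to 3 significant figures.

8.1 µg/L = 0.0081 mg/L.
After input A: C = (29·0.0081 + 0.39·0.991) / 29.39 = 0.02114 mg/L.
1860 L/s = 1.86 m³/s.
6.34 µg/L = 0.00634 mg/L.
After input B: C = (29.39·0.02114 + 1.86·0.00634) / 31.25 = 0.02026 mg/L.

0.0203 mg/L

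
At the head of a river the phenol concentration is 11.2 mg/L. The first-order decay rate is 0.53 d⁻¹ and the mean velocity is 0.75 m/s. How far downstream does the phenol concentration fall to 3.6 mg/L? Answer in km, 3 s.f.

From C = C₀·e^(−kt), t = ln(C₀/C)/k = ln(11.2/3.6)/0.53 = 1.135/0.53 = 2.141 d.
Distance = v·t = 0.75 m/s × 1.85e+05 s = 1.388e+05 m = 138.8 km.

139 km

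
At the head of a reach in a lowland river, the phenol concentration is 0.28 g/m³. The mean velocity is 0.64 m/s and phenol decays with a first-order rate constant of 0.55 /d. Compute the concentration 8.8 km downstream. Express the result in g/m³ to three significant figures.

0.257 g/m³

Travel time t = 8.8 km / 0.64 m/s = 8800/0.64 = 1.375e+04 s = 0.1591 d.
First-order decay: C = 0.28·exp(−0.55·0.1591) = 0.28·0.9162 = 0.2565 g/m³.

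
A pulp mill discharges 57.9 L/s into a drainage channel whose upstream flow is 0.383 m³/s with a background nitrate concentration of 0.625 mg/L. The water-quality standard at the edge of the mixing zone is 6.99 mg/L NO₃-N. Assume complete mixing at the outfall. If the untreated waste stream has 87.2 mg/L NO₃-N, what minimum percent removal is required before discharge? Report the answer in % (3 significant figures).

43.7 %

57.9 L/s = 0.0579 m³/s.
Mass balance: 6.99·0.4409 = 0.0579·Cₑ + 0.383·0.625.
Cₑ = (3.082 − 0.2394) / 0.0579 = 49.09 mg/L.
Required removal = 1 − 49.09/87.2 = 43.7 %.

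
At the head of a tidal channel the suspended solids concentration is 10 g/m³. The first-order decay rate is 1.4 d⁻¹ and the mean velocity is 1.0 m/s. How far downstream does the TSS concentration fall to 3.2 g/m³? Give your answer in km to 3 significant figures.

70.3 km

From C = C₀·e^(−kt), t = ln(C₀/C)/k = ln(10/3.2)/1.4 = 1.139/1.4 = 0.8139 d.
Distance = v·t = 1.0 m/s × 7.032e+04 s = 7.032e+04 m = 70.32 km.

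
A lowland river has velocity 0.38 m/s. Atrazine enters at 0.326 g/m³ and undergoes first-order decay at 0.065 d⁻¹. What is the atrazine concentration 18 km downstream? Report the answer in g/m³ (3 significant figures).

0.315 g/m³

Travel time t = 18 km / 0.38 m/s = 1.8e+04/0.38 = 4.737e+04 s = 0.5482 d.
First-order decay: C = 0.326·exp(−0.065·0.5482) = 0.326·0.965 = 0.3146 g/m³.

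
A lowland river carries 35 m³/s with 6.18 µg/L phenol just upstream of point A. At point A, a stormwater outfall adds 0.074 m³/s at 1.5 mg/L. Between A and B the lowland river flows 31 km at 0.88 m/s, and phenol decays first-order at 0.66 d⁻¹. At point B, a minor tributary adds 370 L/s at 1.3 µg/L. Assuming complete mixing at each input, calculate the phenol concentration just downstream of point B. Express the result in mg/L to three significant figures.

0.00707 mg/L

6.18 µg/L = 0.00618 mg/L.
After input A: C = (35·0.00618 + 0.074·1.5) / 35.07 = 0.009332 mg/L.
Over the 31 km reach to input B (t = 3.523e+04 s = 0.4077 d), decay gives C = 0.009332·exp(−0.66·0.4077) = 0.00713 mg/L.
370 L/s = 0.37 m³/s.
1.3 µg/L = 0.0013 mg/L.
After input B: C = (35.07·0.00713 + 0.37·0.0013) / 35.44 = 0.007069 mg/L.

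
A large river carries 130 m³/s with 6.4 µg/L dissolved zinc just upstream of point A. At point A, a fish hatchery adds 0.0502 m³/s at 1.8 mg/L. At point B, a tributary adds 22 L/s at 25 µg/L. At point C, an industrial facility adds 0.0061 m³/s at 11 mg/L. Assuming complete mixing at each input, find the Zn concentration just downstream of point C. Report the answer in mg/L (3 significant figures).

6.4 µg/L = 0.0064 mg/L.
After input A: C = (130·0.0064 + 0.0502·1.8) / 130.1 = 0.007092 mg/L.
22 L/s = 0.022 m³/s.
25 µg/L = 0.025 mg/L.
After input B: C = (130.1·0.007092 + 0.022·0.025) / 130.1 = 0.007095 mg/L.
After input C: C = (130.1·0.007095 + 0.0061·11) / 130.1 = 0.007611 mg/L.

0.00761 mg/L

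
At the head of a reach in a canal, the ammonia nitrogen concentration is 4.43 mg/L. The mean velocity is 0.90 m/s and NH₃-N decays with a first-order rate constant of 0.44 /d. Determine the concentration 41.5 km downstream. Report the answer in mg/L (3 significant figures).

3.50 mg/L

Travel time t = 41.5 km / 0.90 m/s = 4.15e+04/0.90 = 4.611e+04 s = 0.5337 d.
First-order decay: C = 4.43·exp(−0.44·0.5337) = 4.43·0.7907 = 3.503 mg/L.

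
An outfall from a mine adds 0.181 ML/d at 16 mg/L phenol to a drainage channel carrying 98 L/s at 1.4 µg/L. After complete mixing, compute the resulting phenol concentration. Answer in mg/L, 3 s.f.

0.181 ML/d = 0.002095 m³/s.
98 L/s = 0.098 m³/s.
1.4 µg/L = 0.0014 mg/L.
Conservation of mass across the mixing zone: C = (0.002095·16 + 0.098·0.0014) / (0.002095 + 0.098) = 0.03366/0.1001 = 0.3362 mg/L.

0.336 mg/L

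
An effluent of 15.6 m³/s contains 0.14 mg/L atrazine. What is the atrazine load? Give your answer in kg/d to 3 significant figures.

189 kg/d

Mass flux = Q·C = 15.6 m³/s × 0.14 g/m³ = 2.184 g/s.
= 2.184 g/s × 86.4 = 188.7 kg/d.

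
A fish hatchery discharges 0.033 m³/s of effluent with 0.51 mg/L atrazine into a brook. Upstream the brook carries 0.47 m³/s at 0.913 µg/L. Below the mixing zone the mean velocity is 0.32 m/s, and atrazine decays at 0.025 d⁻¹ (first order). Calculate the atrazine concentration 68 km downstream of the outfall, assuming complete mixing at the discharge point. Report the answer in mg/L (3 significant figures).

0.0323 mg/L

0.913 µg/L = 0.000913 mg/L.
After complete mixing, C₀ = (0.033·0.51 + 0.47·0.000913) / 0.503 = 0.03431 mg/L.
Travel time t = 6.8e+04 m / 0.32 m/s = 2.125e+05 s = 2.459 d.
C = 0.03431·exp(−0.025·2.459) = 0.03431·0.9404 = 0.03227 mg/L.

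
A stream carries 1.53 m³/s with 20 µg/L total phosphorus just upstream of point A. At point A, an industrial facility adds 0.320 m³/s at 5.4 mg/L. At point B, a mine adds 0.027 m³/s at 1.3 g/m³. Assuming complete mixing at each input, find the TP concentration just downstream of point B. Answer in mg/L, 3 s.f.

0.956 mg/L

20 µg/L = 0.02 mg/L.
After input A: C = (1.53·0.02 + 0.32·5.4) / 1.85 = 0.9506 mg/L.
After input B: C = (1.85·0.9506 + 0.027·1.3) / 1.877 = 0.9556 mg/L.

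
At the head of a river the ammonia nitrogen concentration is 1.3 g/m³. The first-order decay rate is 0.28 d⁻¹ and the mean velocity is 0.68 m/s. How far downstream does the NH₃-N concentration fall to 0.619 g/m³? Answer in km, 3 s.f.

156 km

From C = C₀·e^(−kt), t = ln(C₀/C)/k = ln(1.3/0.619)/0.28 = 0.742/0.28 = 2.65 d.
Distance = v·t = 0.68 m/s × 2.29e+05 s = 1.557e+05 m = 155.7 km.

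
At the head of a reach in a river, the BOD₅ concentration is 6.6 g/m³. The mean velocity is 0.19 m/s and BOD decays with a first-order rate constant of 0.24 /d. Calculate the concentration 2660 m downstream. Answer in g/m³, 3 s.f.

6.35 g/m³

Travel time t = 2660 m / 0.19 m/s = 2660/0.19 = 1.4e+04 s = 0.162 d.
First-order decay: C = 6.6·exp(−0.24·0.162) = 6.6·0.9619 = 6.348 g/m³.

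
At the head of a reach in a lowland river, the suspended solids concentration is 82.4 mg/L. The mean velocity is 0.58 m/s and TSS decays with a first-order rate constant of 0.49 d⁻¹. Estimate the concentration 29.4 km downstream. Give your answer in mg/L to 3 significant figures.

Travel time t = 29.4 km / 0.58 m/s = 2.94e+04/0.58 = 5.069e+04 s = 0.5867 d.
First-order decay: C = 82.4·exp(−0.49·0.5867) = 82.4·0.7502 = 61.81 mg/L.

61.8 mg/L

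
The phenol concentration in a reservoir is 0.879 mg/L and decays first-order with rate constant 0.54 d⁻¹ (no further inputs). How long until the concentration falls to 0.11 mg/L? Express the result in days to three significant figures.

3.85 d

t = ln(C₀/C)/k = ln(0.879/0.11)/0.54 = 2.078/0.54 = 3.849 d.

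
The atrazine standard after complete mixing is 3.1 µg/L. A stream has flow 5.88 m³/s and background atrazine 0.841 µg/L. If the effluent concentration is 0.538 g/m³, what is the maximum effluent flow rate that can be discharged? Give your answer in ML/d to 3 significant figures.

2.15 ML/d

0.841 µg/L = 0.000841 mg/L.
3.1 µg/L = 0.0031 mg/L.
Mass balance at complete mixing: C_std·(Q_w + Q_r) = Q_w·C_e + Q_r·C_b.
Rearranging, Q_w = Q_r·(C_std − C_b)/(C_e − C_std) = 5.88·(0.0031 − 0.000841) / (0.538 − 0.0031) = 0.02483 m³/s.
= 2.146 ML/d.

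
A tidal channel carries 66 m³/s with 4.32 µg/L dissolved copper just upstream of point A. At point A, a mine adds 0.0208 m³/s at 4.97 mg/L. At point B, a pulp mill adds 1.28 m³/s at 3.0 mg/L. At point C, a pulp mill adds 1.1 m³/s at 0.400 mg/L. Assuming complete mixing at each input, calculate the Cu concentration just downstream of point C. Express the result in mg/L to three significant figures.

0.0683 mg/L

4.32 µg/L = 0.00432 mg/L.
After input A: C = (66·0.00432 + 0.0208·4.97) / 66.02 = 0.005884 mg/L.
After input B: C = (66.02·0.005884 + 1.28·3) / 67.3 = 0.06283 mg/L.
After input C: C = (67.3·0.06283 + 1.1·0.4) / 68.4 = 0.06825 mg/L.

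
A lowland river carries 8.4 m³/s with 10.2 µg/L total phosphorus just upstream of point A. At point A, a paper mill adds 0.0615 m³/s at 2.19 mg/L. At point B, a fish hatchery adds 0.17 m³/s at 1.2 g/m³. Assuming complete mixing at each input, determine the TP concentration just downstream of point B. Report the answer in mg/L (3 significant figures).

10.2 µg/L = 0.0102 mg/L.
After input A: C = (8.4·0.0102 + 0.0615·2.19) / 8.462 = 0.02604 mg/L.
After input B: C = (8.462·0.02604 + 0.17·1.2) / 8.632 = 0.04916 mg/L.

0.0492 mg/L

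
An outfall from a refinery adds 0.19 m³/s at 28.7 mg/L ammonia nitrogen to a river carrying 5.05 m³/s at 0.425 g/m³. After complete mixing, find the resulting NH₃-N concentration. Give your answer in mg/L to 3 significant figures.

Flow-weighted mixing gives C = (0.19·28.7 + 5.05·0.425) / (0.19 + 5.05) = 7.599/5.24 = 1.45 mg/L.

1.45 mg/L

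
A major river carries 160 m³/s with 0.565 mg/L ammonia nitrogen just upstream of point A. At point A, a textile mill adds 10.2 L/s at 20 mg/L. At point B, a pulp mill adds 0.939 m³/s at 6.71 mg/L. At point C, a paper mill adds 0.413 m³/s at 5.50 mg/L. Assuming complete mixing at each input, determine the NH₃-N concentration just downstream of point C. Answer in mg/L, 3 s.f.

10.2 L/s = 0.0102 m³/s.
After input A: C = (160·0.565 + 0.0102·20) / 160 = 0.5662 mg/L.
After input B: C = (160·0.5662 + 0.939·6.71) / 160.9 = 0.6021 mg/L.
After input C: C = (160.9·0.6021 + 0.413·5.5) / 161.4 = 0.6146 mg/L.

0.615 mg/L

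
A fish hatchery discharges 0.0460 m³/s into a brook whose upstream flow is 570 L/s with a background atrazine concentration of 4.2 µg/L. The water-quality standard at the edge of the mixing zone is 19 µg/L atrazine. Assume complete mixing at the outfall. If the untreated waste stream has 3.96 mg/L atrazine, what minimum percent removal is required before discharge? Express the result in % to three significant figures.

570 L/s = 0.57 m³/s.
4.2 µg/L = 0.0042 mg/L.
19 µg/L = 0.019 mg/L.
Mass balance: 0.019·0.616 = 0.046·Cₑ + 0.57·0.0042.
Cₑ = (0.0117 − 0.002394) / 0.046 = 0.2024 mg/L.
Required removal = 1 − 0.2024/3.96 = 94.89 %.

94.9 %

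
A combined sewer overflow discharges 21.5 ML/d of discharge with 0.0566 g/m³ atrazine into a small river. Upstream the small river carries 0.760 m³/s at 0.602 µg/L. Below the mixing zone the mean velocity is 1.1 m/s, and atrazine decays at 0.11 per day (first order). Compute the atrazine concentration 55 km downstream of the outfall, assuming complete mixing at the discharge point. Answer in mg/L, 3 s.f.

21.5 ML/d = 0.2488 m³/s.
0.602 µg/L = 0.000602 mg/L.
After complete mixing, C₀ = (0.2488·0.0566 + 0.76·0.000602) / 1.009 = 0.01441 mg/L.
Travel time t = 5.5e+04 m / 1.1 m/s = 5e+04 s = 0.5787 d.
C = 0.01441·exp(−0.11·0.5787) = 0.01441·0.9383 = 0.01353 mg/L.

0.0135 mg/L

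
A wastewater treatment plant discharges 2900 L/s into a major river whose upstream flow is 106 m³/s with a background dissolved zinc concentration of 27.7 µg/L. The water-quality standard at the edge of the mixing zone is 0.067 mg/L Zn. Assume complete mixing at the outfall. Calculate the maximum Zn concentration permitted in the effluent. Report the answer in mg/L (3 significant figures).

2900 L/s = 2.9 m³/s.
27.7 µg/L = 0.0277 mg/L.
Mass balance: 0.067·108.9 = 2.9·Cₑ + 106·0.0277.
Cₑ = (7.296 − 2.936) / 2.9 = 1.503 mg/L.

1.50 mg/L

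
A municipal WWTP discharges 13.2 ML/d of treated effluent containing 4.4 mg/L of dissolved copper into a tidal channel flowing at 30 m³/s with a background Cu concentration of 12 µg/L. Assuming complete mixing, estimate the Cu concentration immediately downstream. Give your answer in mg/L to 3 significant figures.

13.2 ML/d = 0.1528 m³/s.
12 µg/L = 0.012 mg/L.
Conservation of mass across the mixing zone: C = (0.1528·4.4 + 30·0.012) / (0.1528 + 30) = 1.032/30.15 = 0.03423 mg/L.

0.0342 mg/L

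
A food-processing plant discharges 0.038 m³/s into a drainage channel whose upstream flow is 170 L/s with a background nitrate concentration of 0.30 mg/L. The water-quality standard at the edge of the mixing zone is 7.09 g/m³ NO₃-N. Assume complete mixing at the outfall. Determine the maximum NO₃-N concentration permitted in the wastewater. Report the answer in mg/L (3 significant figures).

170 L/s = 0.17 m³/s.
Mass balance: 7.09·0.208 = 0.038·Cₑ + 0.17·0.3.
Cₑ = (1.475 − 0.051) / 0.038 = 37.47 mg/L.

37.5 mg/L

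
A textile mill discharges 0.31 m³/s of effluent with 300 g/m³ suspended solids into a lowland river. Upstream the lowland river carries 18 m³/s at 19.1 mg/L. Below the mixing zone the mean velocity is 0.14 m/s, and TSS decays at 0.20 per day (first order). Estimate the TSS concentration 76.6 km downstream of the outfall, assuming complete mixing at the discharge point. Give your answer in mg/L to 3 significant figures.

6.72 mg/L

After complete mixing, C₀ = (0.31·300 + 18·19.1) / 18.31 = 23.86 mg/L.
Travel time t = 7.66e+04 m / 0.14 m/s = 5.471e+05 s = 6.333 d.
C = 23.86·exp(−0.20·6.333) = 23.86·0.2818 = 6.723 mg/L.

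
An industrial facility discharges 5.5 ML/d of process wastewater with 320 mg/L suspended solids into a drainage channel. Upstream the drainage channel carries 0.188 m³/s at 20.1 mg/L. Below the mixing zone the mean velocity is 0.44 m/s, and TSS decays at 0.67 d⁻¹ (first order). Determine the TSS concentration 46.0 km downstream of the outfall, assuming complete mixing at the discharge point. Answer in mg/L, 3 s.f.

5.5 ML/d = 0.06366 m³/s.
After complete mixing, C₀ = (0.06366·320 + 0.188·20.1) / 0.2517 = 95.96 mg/L.
Travel time t = 4.6e+04 m / 0.44 m/s = 1.045e+05 s = 1.21 d.
C = 95.96·exp(−0.67·1.21) = 95.96·0.4445 = 42.66 mg/L.

42.7 mg/L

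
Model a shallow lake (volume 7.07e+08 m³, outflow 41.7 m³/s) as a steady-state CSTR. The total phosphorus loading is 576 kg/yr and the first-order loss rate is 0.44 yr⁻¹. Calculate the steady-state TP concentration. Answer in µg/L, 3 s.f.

Outflow Q = 41.7 m³/s × 3.156e+07 s/yr = 1.316e+09 m³/yr.
Steady-state CSTR mass balance: W = Q·C + k·V·C, so C = W/(Q + kV).
Q + kV = 1.316e+09 + 0.44·7.07e+08 = 1.627e+09 m³/yr.
C = 576/1.627e+09 = 3.54e-07 kg/m³ = 0.000354 mg/L = 0.354 µg/L.

0.354 µg/L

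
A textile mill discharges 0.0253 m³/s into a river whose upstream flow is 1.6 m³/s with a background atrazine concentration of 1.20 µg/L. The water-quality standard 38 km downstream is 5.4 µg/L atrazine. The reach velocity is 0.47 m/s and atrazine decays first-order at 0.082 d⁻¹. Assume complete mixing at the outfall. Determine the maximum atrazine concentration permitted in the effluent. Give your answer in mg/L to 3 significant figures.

0.299 mg/L

1.20 µg/L = 0.0012 mg/L.
5.4 µg/L = 0.0054 mg/L.
Travel time to the compliance point: t = 3.8e+04/0.47 = 8.085e+04 s = 0.9358 d; decay factor exp(−0.082·0.9358) = 0.9261.
So the concentration just after mixing may be at most 0.0054/0.9261 = 0.005831 mg/L.
Mass balance: 0.005831·1.625 = 0.0253·Cₑ + 1.6·0.0012.
Cₑ = (0.009477 − 0.00192) / 0.0253 = 0.2987 mg/L.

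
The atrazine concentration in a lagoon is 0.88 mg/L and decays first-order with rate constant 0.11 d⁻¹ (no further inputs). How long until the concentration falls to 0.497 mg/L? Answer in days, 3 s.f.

5.19 d

t = ln(C₀/C)/k = ln(0.88/0.497)/0.11 = 0.5713/0.11 = 5.194 d.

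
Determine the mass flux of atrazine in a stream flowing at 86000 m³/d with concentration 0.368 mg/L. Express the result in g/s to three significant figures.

86000 m³/d = 0.9954 m³/s.
Mass flux = Q·C = 0.9954 m³/s × 0.368 g/m³ = 0.3663 g/s.

0.366 g/s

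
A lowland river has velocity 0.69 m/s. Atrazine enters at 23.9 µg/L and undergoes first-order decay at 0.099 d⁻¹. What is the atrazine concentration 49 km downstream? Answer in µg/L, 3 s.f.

Travel time t = 49 km / 0.69 m/s = 4.9e+04/0.69 = 7.101e+04 s = 0.8219 d.
First-order decay: C = 23.9·exp(−0.099·0.8219) = 23.9·0.9219 = 22.03 µg/L.

22.0 µg/L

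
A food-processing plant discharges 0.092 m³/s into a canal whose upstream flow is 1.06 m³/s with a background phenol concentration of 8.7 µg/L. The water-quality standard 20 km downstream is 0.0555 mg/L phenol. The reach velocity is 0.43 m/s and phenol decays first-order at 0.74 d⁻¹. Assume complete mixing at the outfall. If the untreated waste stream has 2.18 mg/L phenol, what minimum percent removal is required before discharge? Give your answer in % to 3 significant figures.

57.1 %

8.7 µg/L = 0.0087 mg/L.
Travel time to the compliance point: t = 2e+04/0.43 = 4.651e+04 s = 0.5383 d; decay factor exp(−0.74·0.5383) = 0.6714.
So the concentration just after mixing may be at most 0.0555/0.6714 = 0.08266 mg/L.
Mass balance: 0.08266·1.152 = 0.092·Cₑ + 1.06·0.0087.
Cₑ = (0.09523 − 0.009222) / 0.092 = 0.9348 mg/L.
Required removal = 1 − 0.9348/2.18 = 57.12 %.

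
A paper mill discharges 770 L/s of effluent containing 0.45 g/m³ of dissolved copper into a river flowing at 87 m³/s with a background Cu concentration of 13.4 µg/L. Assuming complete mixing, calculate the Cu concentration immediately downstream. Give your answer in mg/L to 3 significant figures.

0.0172 mg/L

770 L/s = 0.77 m³/s.
13.4 µg/L = 0.0134 mg/L.
By mass balance at complete mixing, C = (0.77·0.45 + 87·0.0134) / (0.77 + 87) = 1.512/87.77 = 0.01723 mg/L.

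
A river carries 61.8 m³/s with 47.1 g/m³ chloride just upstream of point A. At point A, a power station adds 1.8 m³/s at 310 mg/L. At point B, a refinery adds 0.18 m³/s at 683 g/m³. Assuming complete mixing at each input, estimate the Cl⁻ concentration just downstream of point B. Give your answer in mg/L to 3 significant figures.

56.3 mg/L

After input A: C = (61.8·47.1 + 1.8·310) / 63.6 = 54.54 mg/L.
After input B: C = (63.6·54.54 + 0.18·683) / 63.78 = 56.31 mg/L.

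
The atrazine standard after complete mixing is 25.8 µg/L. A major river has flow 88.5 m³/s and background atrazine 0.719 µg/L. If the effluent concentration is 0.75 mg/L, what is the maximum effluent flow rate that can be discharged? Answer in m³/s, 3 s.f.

3.06 m³/s

0.719 µg/L = 0.000719 mg/L.
25.8 µg/L = 0.0258 mg/L.
Mass balance at complete mixing: C_std·(Q_w + Q_r) = Q_w·C_e + Q_r·C_b.
Rearranging, Q_w = Q_r·(C_std − C_b)/(C_e − C_std) = 88.5·(0.0258 − 0.000719) / (0.75 − 0.0258) = 3.065 m³/s.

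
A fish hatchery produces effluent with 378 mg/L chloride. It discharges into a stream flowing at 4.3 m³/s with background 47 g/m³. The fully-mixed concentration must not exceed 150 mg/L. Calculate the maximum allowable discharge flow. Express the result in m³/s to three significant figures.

Mass balance at complete mixing: C_std·(Q_w + Q_r) = Q_w·C_e + Q_r·C_b.
Rearranging, Q_w = Q_r·(C_std − C_b)/(C_e − C_std) = 4.3·(150 − 47) / (378 − 150) = 1.943 m³/s.

1.94 m³/s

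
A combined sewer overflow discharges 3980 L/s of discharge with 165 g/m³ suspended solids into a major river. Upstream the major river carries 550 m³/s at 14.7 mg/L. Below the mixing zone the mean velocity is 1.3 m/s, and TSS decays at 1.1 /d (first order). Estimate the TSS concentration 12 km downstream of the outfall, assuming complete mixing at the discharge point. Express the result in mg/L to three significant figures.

3980 L/s = 3.98 m³/s.
After complete mixing, C₀ = (3.98·165 + 550·14.7) / 554 = 15.78 mg/L.
Travel time t = 1.2e+04 m / 1.3 m/s = 9231 s = 0.1068 d.
C = 15.78·exp(−1.1·0.1068) = 15.78·0.8891 = 14.03 mg/L.

14.0 mg/L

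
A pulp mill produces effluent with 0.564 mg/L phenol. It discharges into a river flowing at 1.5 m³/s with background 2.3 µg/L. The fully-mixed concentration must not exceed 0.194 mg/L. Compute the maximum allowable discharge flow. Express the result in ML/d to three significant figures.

2.3 µg/L = 0.0023 mg/L.
Mass balance at complete mixing: C_std·(Q_w + Q_r) = Q_w·C_e + Q_r·C_b.
Rearranging, Q_w = Q_r·(C_std − C_b)/(C_e − C_std) = 1.5·(0.194 − 0.0023) / (0.564 − 0.194) = 0.7772 m³/s.
= 67.15 ML/d.

67.1 ML/d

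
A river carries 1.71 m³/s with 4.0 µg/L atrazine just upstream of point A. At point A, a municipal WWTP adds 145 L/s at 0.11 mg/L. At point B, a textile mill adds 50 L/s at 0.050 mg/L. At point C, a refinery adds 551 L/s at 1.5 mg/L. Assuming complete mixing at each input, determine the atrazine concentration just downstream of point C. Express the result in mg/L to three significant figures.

4.0 µg/L = 0.004 mg/L.
145 L/s = 0.145 m³/s.
After input A: C = (1.71·0.004 + 0.145·0.11) / 1.855 = 0.01229 mg/L.
50 L/s = 0.05 m³/s.
After input B: C = (1.855·0.01229 + 0.05·0.05) / 1.905 = 0.01328 mg/L.
551 L/s = 0.551 m³/s.
After input C: C = (1.905·0.01328 + 0.551·1.5) / 2.456 = 0.3468 mg/L.

0.347 mg/L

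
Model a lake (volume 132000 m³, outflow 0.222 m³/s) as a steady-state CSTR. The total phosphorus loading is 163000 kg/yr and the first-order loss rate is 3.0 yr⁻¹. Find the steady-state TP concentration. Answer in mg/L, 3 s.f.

22.0 mg/L

Outflow Q = 0.222 m³/s × 3.156e+07 s/yr = 7.006e+06 m³/yr.
Steady-state CSTR mass balance: W = Q·C + k·V·C, so C = W/(Q + kV).
Q + kV = 7.006e+06 + 3.0·132000 = 7.402e+06 m³/yr.
C = 163000/7.402e+06 = 0.02202 kg/m³ = 22.02 mg/L.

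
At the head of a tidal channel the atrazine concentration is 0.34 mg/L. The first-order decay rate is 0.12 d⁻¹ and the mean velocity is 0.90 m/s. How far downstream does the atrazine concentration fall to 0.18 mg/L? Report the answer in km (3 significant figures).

From C = C₀·e^(−kt), t = ln(C₀/C)/k = ln(0.34/0.18)/0.12 = 0.636/0.12 = 5.3 d.
Distance = v·t = 0.90 m/s × 4.579e+05 s = 4.121e+05 m = 412.1 km.

412 km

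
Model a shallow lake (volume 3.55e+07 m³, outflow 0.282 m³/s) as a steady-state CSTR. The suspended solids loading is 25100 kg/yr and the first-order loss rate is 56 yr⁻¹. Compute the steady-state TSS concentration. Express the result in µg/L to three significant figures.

Outflow Q = 0.282 m³/s × 3.156e+07 s/yr = 8.899e+06 m³/yr.
Steady-state CSTR mass balance: W = Q·C + k·V·C, so C = W/(Q + kV).
Q + kV = 8.899e+06 + 56·3.55e+07 = 1.997e+09 m³/yr.
C = 25100/1.997e+09 = 1.257e-05 kg/m³ = 0.01257 mg/L = 12.57 µg/L.

12.6 µg/L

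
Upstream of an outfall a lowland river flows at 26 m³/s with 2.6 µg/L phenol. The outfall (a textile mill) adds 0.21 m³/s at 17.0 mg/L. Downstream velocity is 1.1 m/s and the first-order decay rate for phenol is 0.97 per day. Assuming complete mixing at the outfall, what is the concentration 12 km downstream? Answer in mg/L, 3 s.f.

2.6 µg/L = 0.0026 mg/L.
After complete mixing, C₀ = (0.21·17 + 26·0.0026) / 26.21 = 0.1388 mg/L.
Travel time t = 1.2e+04 m / 1.1 m/s = 1.091e+04 s = 0.1263 d.
C = 0.1388·exp(−0.97·0.1263) = 0.1388·0.8847 = 0.1228 mg/L.

0.123 mg/L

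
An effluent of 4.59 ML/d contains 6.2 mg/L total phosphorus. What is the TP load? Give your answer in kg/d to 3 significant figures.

4.59 ML/d = 0.05312 m³/s.
Mass flux = Q·C = 0.05312 m³/s × 6.2 g/m³ = 0.3294 g/s.
= 0.3294 g/s × 86.4 = 28.46 kg/d.

28.5 kg/d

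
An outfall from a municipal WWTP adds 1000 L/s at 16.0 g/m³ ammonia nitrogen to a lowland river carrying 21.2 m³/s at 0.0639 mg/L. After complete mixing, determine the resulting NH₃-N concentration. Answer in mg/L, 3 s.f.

1000 L/s = 1 m³/s.
Conservation of mass across the mixing zone: C = (1·16 + 21.2·0.0639) / (1 + 21.2) = 17.35/22.2 = 0.7817 mg/L.

0.782 mg/L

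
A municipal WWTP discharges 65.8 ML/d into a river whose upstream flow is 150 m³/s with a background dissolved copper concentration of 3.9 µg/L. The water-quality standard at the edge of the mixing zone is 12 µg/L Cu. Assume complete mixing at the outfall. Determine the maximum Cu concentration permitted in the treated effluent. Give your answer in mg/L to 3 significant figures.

65.8 ML/d = 0.7616 m³/s.
3.9 µg/L = 0.0039 mg/L.
12 µg/L = 0.012 mg/L.
Mass balance: 0.012·150.8 = 0.7616·Cₑ + 150·0.0039.
Cₑ = (1.809 − 0.585) / 0.7616 = 1.607 mg/L.

1.61 mg/L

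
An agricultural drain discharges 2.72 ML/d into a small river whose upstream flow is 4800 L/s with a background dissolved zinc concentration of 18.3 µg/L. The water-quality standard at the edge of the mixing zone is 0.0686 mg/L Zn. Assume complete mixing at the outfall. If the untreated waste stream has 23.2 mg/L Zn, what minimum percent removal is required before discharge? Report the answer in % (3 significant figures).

66.6 %

2.72 ML/d = 0.03148 m³/s.
4800 L/s = 4.8 m³/s.
18.3 µg/L = 0.0183 mg/L.
Mass balance: 0.0686·4.831 = 0.03148·Cₑ + 4.8·0.0183.
Cₑ = (0.3314 − 0.08784) / 0.03148 = 7.738 mg/L.
Required removal = 1 − 7.738/23.2 = 66.65 %.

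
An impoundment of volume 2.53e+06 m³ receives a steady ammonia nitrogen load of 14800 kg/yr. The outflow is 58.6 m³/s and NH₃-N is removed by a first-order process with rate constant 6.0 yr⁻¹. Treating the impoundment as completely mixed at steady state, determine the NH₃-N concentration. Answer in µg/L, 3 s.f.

7.94 µg/L

Outflow Q = 58.6 m³/s × 3.156e+07 s/yr = 1.849e+09 m³/yr.
Steady-state CSTR mass balance: W = Q·C + k·V·C, so C = W/(Q + kV).
Q + kV = 1.849e+09 + 6.0·2.53e+06 = 1.864e+09 m³/yr.
C = 14800/1.864e+09 = 7.938e-06 kg/m³ = 0.007938 mg/L = 7.938 µg/L.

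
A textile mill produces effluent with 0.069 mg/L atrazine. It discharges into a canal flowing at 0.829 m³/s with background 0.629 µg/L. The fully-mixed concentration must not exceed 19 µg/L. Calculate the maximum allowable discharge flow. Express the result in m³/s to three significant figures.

0.629 µg/L = 0.000629 mg/L.
19 µg/L = 0.019 mg/L.
Mass balance at complete mixing: C_std·(Q_w + Q_r) = Q_w·C_e + Q_r·C_b.
Rearranging, Q_w = Q_r·(C_std − C_b)/(C_e − C_std) = 0.829·(0.019 − 0.000629) / (0.069 − 0.019) = 0.3046 m³/s.

0.305 m³/s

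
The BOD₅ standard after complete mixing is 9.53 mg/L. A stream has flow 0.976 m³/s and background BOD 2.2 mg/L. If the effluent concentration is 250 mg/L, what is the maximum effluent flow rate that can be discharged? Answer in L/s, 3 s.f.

Mass balance at complete mixing: C_std·(Q_w + Q_r) = Q_w·C_e + Q_r·C_b.
Rearranging, Q_w = Q_r·(C_std − C_b)/(C_e − C_std) = 0.976·(9.53 − 2.2) / (250 − 9.53) = 0.02975 m³/s.
= 29.75 L/s.

29.8 L/s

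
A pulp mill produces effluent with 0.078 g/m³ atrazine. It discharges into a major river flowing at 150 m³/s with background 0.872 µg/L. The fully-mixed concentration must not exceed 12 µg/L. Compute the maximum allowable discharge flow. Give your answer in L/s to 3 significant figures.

25300 L/s

0.872 µg/L = 0.000872 mg/L.
12 µg/L = 0.012 mg/L.
Mass balance at complete mixing: C_std·(Q_w + Q_r) = Q_w·C_e + Q_r·C_b.
Rearranging, Q_w = Q_r·(C_std − C_b)/(C_e − C_std) = 150·(0.012 − 0.000872) / (0.078 − 0.012) = 25.29 m³/s.
= 2.529e+04 L/s.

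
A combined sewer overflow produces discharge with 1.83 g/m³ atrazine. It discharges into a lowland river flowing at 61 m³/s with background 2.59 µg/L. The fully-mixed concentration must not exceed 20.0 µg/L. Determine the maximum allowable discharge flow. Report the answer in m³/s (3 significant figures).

2.59 µg/L = 0.00259 mg/L.
20.0 µg/L = 0.02 mg/L.
Mass balance at complete mixing: C_std·(Q_w + Q_r) = Q_w·C_e + Q_r·C_b.
Rearranging, Q_w = Q_r·(C_std − C_b)/(C_e − C_std) = 61·(0.02 − 0.00259) / (1.83 − 0.02) = 0.5867 m³/s.

0.587 m³/s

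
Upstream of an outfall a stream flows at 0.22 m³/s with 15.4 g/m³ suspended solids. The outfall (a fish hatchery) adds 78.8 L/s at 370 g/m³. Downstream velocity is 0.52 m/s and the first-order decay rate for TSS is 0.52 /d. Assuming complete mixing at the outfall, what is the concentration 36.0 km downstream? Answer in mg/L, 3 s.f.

71.8 mg/L

78.8 L/s = 0.0788 m³/s.
After complete mixing, C₀ = (0.0788·370 + 0.22·15.4) / 0.2988 = 108.9 mg/L.
Travel time t = 3.6e+04 m / 0.52 m/s = 6.923e+04 s = 0.8013 d.
C = 108.9·exp(−0.52·0.8013) = 108.9·0.6592 = 71.8 mg/L.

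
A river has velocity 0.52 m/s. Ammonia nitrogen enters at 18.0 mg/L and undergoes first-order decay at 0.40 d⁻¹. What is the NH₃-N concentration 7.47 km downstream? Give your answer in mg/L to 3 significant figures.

Travel time t = 7.47 km / 0.52 m/s = 7470/0.52 = 1.437e+04 s = 0.1663 d.
First-order decay: C = 18.0·exp(−0.40·0.1663) = 18.0·0.9357 = 16.84 mg/L.

16.8 mg/L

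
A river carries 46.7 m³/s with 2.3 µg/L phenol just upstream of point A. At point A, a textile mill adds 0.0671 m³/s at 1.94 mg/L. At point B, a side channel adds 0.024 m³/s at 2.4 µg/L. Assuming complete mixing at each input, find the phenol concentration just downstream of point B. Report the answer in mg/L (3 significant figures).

0.00508 mg/L

2.3 µg/L = 0.0023 mg/L.
After input A: C = (46.7·0.0023 + 0.0671·1.94) / 46.77 = 0.00508 mg/L.
2.4 µg/L = 0.0024 mg/L.
After input B: C = (46.77·0.00508 + 0.024·0.0024) / 46.79 = 0.005079 mg/L.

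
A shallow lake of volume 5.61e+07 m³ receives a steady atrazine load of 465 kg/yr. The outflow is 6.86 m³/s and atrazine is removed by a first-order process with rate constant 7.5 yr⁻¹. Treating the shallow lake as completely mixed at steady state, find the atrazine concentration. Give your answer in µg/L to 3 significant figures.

Outflow Q = 6.86 m³/s × 3.156e+07 s/yr = 2.165e+08 m³/yr.
Steady-state CSTR mass balance: W = Q·C + k·V·C, so C = W/(Q + kV).
Q + kV = 2.165e+08 + 7.5·5.61e+07 = 6.372e+08 m³/yr.
C = 465/6.372e+08 = 7.297e-07 kg/m³ = 0.0007297 mg/L = 0.7297 µg/L.

0.730 µg/L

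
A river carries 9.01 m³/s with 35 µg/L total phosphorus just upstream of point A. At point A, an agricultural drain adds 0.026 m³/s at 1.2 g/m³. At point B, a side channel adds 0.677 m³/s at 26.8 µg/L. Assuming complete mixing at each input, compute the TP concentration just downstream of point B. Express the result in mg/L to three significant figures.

0.0375 mg/L

35 µg/L = 0.035 mg/L.
After input A: C = (9.01·0.035 + 0.026·1.2) / 9.036 = 0.03835 mg/L.
26.8 µg/L = 0.0268 mg/L.
After input B: C = (9.036·0.03835 + 0.677·0.0268) / 9.713 = 0.03755 mg/L.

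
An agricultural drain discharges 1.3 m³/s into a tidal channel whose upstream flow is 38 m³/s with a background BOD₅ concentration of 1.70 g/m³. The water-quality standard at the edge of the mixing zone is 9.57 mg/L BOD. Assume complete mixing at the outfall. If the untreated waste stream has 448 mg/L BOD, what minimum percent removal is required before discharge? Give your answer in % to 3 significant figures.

46.5 %

Mass balance: 9.57·39.3 = 1.3·Cₑ + 38·1.7.
Cₑ = (376.1 − 64.6) / 1.3 = 239.6 mg/L.
Required removal = 1 − 239.6/448 = 46.51 %.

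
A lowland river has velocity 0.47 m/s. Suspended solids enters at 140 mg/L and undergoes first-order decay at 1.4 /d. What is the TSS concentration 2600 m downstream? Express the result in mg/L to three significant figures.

128 mg/L

Travel time t = 2600 m / 0.47 m/s = 2600/0.47 = 5532 s = 0.06403 d.
First-order decay: C = 140·exp(−1.4·0.06403) = 140·0.9143 = 128 mg/L.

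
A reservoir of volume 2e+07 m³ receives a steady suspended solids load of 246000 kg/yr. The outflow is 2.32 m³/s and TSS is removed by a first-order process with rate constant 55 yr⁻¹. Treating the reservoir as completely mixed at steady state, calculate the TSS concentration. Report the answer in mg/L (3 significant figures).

Outflow Q = 2.32 m³/s × 3.156e+07 s/yr = 7.321e+07 m³/yr.
Steady-state CSTR mass balance: W = Q·C + k·V·C, so C = W/(Q + kV).
Q + kV = 7.321e+07 + 55·2e+07 = 1.173e+09 m³/yr.
C = 246000/1.173e+09 = 0.0002097 kg/m³ = 0.2097 mg/L.

0.210 mg/L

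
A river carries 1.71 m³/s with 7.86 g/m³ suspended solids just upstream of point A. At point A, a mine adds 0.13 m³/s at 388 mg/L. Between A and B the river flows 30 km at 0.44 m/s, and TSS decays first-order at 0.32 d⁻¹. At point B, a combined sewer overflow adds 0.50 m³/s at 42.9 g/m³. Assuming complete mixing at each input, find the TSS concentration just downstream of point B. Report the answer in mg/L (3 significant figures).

After input A: C = (1.71·7.86 + 0.13·388) / 1.84 = 34.72 mg/L.
Over the 30 km reach to input B (t = 6.818e+04 s = 0.7891 d), decay gives C = 34.72·exp(−0.32·0.7891) = 26.97 mg/L.
After input B: C = (1.84·26.97 + 0.5·42.9) / 2.34 = 30.37 mg/L.

30.4 mg/L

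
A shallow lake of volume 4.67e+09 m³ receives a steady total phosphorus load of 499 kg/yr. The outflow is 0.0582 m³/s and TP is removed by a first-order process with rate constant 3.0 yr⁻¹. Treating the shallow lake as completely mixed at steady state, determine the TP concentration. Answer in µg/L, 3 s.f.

0.0356 µg/L

Outflow Q = 0.0582 m³/s × 3.156e+07 s/yr = 1.837e+06 m³/yr.
Steady-state CSTR mass balance: W = Q·C + k·V·C, so C = W/(Q + kV).
Q + kV = 1.837e+06 + 3.0·4.67e+09 = 1.401e+10 m³/yr.
C = 499/1.401e+10 = 3.561e-08 kg/m³ = 3.561e-05 mg/L = 0.03561 µg/L.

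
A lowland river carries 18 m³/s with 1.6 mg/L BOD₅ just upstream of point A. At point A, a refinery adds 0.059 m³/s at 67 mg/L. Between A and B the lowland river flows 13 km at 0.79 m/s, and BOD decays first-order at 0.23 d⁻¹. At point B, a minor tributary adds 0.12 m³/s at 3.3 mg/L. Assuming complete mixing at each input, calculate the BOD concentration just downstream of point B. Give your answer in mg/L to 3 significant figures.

After input A: C = (18·1.6 + 0.059·67) / 18.06 = 1.814 mg/L.
Over the 13 km reach to input B (t = 1.646e+04 s = 0.1905 d), decay gives C = 1.814·exp(−0.23·0.1905) = 1.736 mg/L.
After input B: C = (18.06·1.736 + 0.12·3.3) / 18.18 = 1.746 mg/L.

1.75 mg/L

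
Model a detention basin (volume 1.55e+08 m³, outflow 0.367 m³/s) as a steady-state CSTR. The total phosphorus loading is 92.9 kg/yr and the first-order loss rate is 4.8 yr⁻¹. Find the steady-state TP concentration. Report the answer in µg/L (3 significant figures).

Outflow Q = 0.367 m³/s × 3.156e+07 s/yr = 1.158e+07 m³/yr.
Steady-state CSTR mass balance: W = Q·C + k·V·C, so C = W/(Q + kV).
Q + kV = 1.158e+07 + 4.8·1.55e+08 = 7.556e+08 m³/yr.
C = 92.9/7.556e+08 = 1.23e-07 kg/m³ = 0.000123 mg/L = 0.123 µg/L.

0.123 µg/L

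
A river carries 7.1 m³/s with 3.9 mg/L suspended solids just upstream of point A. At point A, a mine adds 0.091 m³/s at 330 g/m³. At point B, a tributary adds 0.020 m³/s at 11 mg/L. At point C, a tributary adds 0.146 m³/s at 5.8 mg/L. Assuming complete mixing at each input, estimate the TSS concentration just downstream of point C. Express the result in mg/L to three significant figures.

7.99 mg/L

After input A: C = (7.1·3.9 + 0.091·330) / 7.191 = 8.027 mg/L.
After input B: C = (7.191·8.027 + 0.02·11) / 7.211 = 8.035 mg/L.
After input C: C = (7.211·8.035 + 0.146·5.8) / 7.357 = 7.991 mg/L.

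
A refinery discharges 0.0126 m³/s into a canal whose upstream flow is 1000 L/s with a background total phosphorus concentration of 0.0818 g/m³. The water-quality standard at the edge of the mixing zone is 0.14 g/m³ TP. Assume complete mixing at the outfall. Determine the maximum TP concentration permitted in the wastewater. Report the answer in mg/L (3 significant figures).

4.76 mg/L

1000 L/s = 1 m³/s.
Mass balance: 0.14·1.013 = 0.0126·Cₑ + 1·0.0818.
Cₑ = (0.1418 − 0.0818) / 0.0126 = 4.759 mg/L.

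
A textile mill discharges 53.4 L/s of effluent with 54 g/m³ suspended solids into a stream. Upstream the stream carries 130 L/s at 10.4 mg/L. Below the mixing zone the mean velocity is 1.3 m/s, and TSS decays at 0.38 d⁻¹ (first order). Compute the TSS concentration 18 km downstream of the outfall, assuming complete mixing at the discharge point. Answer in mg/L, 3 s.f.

21.7 mg/L

53.4 L/s = 0.0534 m³/s.
130 L/s = 0.13 m³/s.
After complete mixing, C₀ = (0.0534·54 + 0.13·10.4) / 0.1834 = 23.09 mg/L.
Travel time t = 1.8e+04 m / 1.3 m/s = 1.385e+04 s = 0.1603 d.
C = 23.09·exp(−0.38·0.1603) = 23.09·0.9409 = 21.73 mg/L.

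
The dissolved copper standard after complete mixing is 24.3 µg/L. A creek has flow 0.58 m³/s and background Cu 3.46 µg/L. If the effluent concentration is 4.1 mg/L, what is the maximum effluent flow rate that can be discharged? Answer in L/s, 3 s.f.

3.46 µg/L = 0.00346 mg/L.
24.3 µg/L = 0.0243 mg/L.
Mass balance at complete mixing: C_std·(Q_w + Q_r) = Q_w·C_e + Q_r·C_b.
Rearranging, Q_w = Q_r·(C_std − C_b)/(C_e − C_std) = 0.58·(0.0243 − 0.00346) / (4.1 − 0.0243) = 0.002966 m³/s.
= 2.966 L/s.

2.97 L/s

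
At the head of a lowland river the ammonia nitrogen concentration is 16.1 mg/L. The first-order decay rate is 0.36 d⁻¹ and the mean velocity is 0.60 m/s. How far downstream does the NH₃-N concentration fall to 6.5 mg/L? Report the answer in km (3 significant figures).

131 km

From C = C₀·e^(−kt), t = ln(C₀/C)/k = ln(16.1/6.5)/0.36 = 0.907/0.36 = 2.519 d.
Distance = v·t = 0.60 m/s × 2.177e+05 s = 1.306e+05 m = 130.6 km.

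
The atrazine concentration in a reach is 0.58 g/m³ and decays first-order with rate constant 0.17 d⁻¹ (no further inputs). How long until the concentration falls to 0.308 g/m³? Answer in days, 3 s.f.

3.72 d

t = ln(C₀/C)/k = ln(0.58/0.308)/0.17 = 0.6329/0.17 = 3.723 d.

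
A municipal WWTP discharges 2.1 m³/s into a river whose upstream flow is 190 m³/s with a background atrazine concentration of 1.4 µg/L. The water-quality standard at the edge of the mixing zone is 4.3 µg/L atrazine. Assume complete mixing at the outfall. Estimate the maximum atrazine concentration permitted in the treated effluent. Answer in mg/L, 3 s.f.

1.4 µg/L = 0.0014 mg/L.
4.3 µg/L = 0.0043 mg/L.
Mass balance: 0.0043·192.1 = 2.1·Cₑ + 190·0.0014.
Cₑ = (0.826 − 0.266) / 2.1 = 0.2667 mg/L.

0.267 mg/L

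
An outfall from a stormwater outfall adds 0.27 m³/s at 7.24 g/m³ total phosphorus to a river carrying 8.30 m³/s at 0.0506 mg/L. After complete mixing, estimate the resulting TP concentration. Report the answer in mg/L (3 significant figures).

0.277 mg/L

Conservation of mass across the mixing zone: C = (0.27·7.24 + 8.3·0.0506) / (0.27 + 8.3) = 2.375/8.57 = 0.2771 mg/L.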